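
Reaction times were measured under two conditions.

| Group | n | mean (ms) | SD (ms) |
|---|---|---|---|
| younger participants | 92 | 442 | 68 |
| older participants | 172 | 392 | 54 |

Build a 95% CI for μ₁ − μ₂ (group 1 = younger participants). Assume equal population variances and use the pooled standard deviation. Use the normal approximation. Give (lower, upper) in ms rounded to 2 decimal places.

s_p = √[((n₁−1)s₁² + (n₂−1)s₂²)/(n₁+n₂−2)] = √[(91·68² + 171·54²)/262] = 59.2388.
SE = 59.2388·√(1/92 + 1/172) = 7.6516.
With z* = 1.960, margin = 1.960 × 7.6516 = 14.9971.
x̄₁ − x̄₂ = 442 − 392 = 50.0000; interval 50.0000 ± 14.9971 = (35.00, 65.00).

(35.00, 65.00)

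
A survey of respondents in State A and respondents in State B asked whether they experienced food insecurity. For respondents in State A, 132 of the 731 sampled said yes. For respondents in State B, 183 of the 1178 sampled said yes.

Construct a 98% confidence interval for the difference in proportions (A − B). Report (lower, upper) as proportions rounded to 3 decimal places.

First, p̂₁ = 132/731 = 0.1806; p̂₂ = 183/1178 = 0.1553.
The two standard errors are √(0.1806×0.8194/731) = 0.01423 and √(0.1553×0.8447/1178) = 0.01055.
Because the samples are independent, SE_diff = √(0.01423² + 0.01055²) = 0.01771.
Using z* = 2.326 for 98%, ME = 2.326 × 0.01771 = 0.04119.
p̂₁ − p̂₂ = 0.0253; interval 0.0253 ± 0.04119 gives (-0.016, 0.066).

(-0.016, 0.066)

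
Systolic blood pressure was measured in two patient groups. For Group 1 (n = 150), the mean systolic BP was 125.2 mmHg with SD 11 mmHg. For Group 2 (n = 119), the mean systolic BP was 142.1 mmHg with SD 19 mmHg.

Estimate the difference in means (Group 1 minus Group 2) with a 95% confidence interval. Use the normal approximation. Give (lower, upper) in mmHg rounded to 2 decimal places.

(-20.74, -13.06)

Standard errors of each mean: 11/√150 = 0.8981 and 19/√119 = 1.7417.
SE(x̄₁ − x̄₂) = √(0.8981² + 1.7417²) = 1.9596 for independent samples with unequal variances.
With z* = 1.960, the margin is 1.960 × 1.9596 = 3.8408.
x̄₁ − x̄₂ = 125.2 − 142.1 = -16.9000; the interval is -16.9000 ± 3.8408 = (-20.74, -13.06).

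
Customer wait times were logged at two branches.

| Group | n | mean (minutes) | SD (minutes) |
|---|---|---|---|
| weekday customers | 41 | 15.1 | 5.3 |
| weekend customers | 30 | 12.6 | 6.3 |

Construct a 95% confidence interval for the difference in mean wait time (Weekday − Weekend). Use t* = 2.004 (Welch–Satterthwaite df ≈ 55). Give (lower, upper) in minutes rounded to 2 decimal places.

(-0.34, 5.34)

Standard errors of each mean: 5.3/√41 = 0.8277 and 6.3/√30 = 1.1502.
SE(x̄₁ − x̄₂) = √(0.8277² + 1.1502²) = 1.4171 for independent samples with unequal variances.
With t* = 2.004, the margin is 2.004 × 1.4171 = 2.8399.
x̄₁ − x̄₂ = 15.1 − 12.6 = 2.5000; the interval is 2.5000 ± 2.8399 = (-0.34, 5.34).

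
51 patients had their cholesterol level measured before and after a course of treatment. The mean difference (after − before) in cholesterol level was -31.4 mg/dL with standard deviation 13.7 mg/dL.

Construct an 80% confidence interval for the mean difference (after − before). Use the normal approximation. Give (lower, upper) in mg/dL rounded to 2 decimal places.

Paired design: SE = s_d/√n = 13.7/√51 = 1.9184.
z* = 1.282; margin of error = 1.282 × 1.9184 = 2.4594.
-31.4 ± 2.4594 → (-33.86, -28.94).

(-33.86, -28.94)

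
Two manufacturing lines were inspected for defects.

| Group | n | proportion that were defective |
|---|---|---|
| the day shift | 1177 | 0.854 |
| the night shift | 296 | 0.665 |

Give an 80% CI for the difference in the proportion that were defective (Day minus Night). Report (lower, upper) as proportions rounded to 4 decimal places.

(0.1514, 0.2266)

SE₁ = √(p̂₁(1−p̂₁)/n₁) = √(0.8540·0.1460/1177) = 0.01029; SE₂ = √(0.6650·0.3350/296) = 0.02743.
Independent samples: SE of the difference = √(SE₁² + SE₂²) = √(0.0001058841 + 0.0007524049) = 0.02930.
z* for 80% confidence is 1.282, so the margin of error is 1.282 × 0.02930 = 0.03756.
Point estimate p̂₁ − p̂₂ = 0.8540 − 0.6650 = 0.1890.
0.1890 ± 0.03756 → (0.1514, 0.2266).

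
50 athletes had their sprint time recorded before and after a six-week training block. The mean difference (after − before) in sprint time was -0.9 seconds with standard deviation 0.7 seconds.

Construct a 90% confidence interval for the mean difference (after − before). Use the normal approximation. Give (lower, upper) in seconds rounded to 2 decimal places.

This is a matched-pairs design, so SE = s_d/√n = 0.7/√50 = 0.0990.
Margin = 1.645 × 0.0990 = 0.1629; the interval is -0.9 ± 0.1629 = (-1.06, -0.74).

(-1.06, -0.74)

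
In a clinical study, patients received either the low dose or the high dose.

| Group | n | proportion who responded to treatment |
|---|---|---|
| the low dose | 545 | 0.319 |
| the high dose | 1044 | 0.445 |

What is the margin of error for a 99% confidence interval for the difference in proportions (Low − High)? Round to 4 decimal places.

SE₁ = √(p̂₁(1−p̂₁)/n₁) = √(0.3190·0.6810/545) = 0.01997; SE₂ = √(0.4450·0.5550/1044) = 0.01538.
Independent samples: SE of the difference = √(SE₁² + SE₂²) = √(0.0003988009 + 0.0002365444) = 0.02521.
z* for 99% confidence is 2.576, so the margin of error is 2.576 × 0.02521 = 0.06494.

0.0649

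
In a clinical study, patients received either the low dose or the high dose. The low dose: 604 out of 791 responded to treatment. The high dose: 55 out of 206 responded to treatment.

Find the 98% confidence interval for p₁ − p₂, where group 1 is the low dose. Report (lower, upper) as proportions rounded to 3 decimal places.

(0.417, 0.576)

p̂₁ = 604/791 = 0.7636 and p̂₂ = 55/206 = 0.2670.
SE₁ = √(p̂₁(1−p̂₁)/n₁) = √(0.7636·0.2364/791) = 0.01511; SE₂ = √(0.2670·0.7330/206) = 0.03082.
Independent samples: SE of the difference = √(SE₁² + SE₂²) = √(0.0002283121 + 0.0009498724) = 0.03432.
z* for 98% confidence is 2.326, so the margin of error is 2.326 × 0.03432 = 0.07983.
Point estimate p̂₁ − p̂₂ = 0.7636 − 0.2670 = 0.4966.
0.4966 ± 0.07983 → (0.417, 0.576).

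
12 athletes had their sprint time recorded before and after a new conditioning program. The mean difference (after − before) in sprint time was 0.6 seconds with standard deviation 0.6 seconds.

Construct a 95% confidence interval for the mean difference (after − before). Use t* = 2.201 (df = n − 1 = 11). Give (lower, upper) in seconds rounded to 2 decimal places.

(0.22, 0.98)

This is a matched-pairs design, so SE = s_d/√n = 0.6/√12 = 0.1732.
Margin = 2.201 × 0.1732 = 0.3812; the interval is 0.6 ± 0.3812 = (0.22, 0.98).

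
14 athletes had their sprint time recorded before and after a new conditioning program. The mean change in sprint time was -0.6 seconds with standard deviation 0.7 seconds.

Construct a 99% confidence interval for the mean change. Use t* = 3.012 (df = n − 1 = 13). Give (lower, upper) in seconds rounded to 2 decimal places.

(-1.16, -0.04)

This is a matched-pairs design, so SE = s_d/√n = 0.7/√14 = 0.1871.
Margin = 3.012 × 0.1871 = 0.5635; the interval is -0.6 ± 0.5635 = (-1.16, -0.04).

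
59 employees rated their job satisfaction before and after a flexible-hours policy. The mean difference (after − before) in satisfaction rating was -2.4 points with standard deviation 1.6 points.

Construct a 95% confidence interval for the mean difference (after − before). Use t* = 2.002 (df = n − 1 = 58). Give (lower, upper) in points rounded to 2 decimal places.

(-2.82, -1.98)

Paired design: SE = s_d/√n = 1.6/√59 = 0.2083.
t* = 2.002; margin of error = 2.002 × 0.2083 = 0.4170.
-2.4 ± 0.4170 → (-2.82, -1.98).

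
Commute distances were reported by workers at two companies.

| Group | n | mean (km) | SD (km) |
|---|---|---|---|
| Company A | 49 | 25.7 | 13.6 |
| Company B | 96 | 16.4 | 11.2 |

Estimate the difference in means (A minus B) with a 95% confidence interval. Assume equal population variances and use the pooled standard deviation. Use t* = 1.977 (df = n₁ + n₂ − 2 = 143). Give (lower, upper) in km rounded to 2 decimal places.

Pooled variance s_p² = [48·13.6² + 95·11.2²] / (49+96−2) = 145.4187, so s_p = 12.0590.
SE_diff = s_p·√(1/n₁ + 1/n₂) = 12.0590·√(1/49 + 1/96) = 2.1172.
t* = 1.977; margin = 1.977 × 2.1172 = 4.1857.
Difference = 25.7 − 16.4 = 9.3000.
9.3000 ± 4.1857 → (5.11, 13.49).

(5.11, 13.49)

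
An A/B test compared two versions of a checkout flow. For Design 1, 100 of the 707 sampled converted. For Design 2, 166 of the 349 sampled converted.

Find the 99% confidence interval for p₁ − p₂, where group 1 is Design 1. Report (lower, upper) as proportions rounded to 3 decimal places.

p̂₁ = 100/707 = 0.1414 and p̂₂ = 166/349 = 0.4756.
SE₁ = √(p̂₁(1−p̂₁)/n₁) = √(0.1414·0.8586/707) = 0.01310; SE₂ = √(0.4756·0.5244/349) = 0.02673.
Independent samples: SE of the difference = √(SE₁² + SE₂²) = √(0.00017161 + 0.0007144929) = 0.02977.
z* for 99% confidence is 2.576, so the margin of error is 2.576 × 0.02977 = 0.07669.
Point estimate p̂₁ − p̂₂ = 0.1414 − 0.4756 = -0.3342.
-0.3342 ± 0.07669 → (-0.411, -0.258).

(-0.411, -0.258)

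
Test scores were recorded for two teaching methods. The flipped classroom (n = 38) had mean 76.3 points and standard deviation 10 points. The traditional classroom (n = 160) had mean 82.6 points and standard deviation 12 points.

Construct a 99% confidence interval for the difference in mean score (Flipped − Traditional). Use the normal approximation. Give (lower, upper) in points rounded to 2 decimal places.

Per-group SEs: s₁/√n₁ = 10/√38 = 1.6222, s₂/√n₂ = 12/√160 = 0.9487.
Unpooled SE of the difference: √(2.63153284 + 0.90003169) = 1.8792.
Margin of error = z* · SE = 2.576 × 1.8792 = 4.8408.
x̄₁ − x̄₂ = 76.3 − 82.6 = -6.3000.
CI: -6.3000 ± 4.8408 = (-11.14, -1.46).

(-11.14, -1.46)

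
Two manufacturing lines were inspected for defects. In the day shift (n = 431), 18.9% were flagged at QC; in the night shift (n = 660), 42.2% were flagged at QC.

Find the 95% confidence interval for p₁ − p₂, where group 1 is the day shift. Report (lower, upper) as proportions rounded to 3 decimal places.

(-0.286, -0.180)

SE₁ = √(p̂₁(1−p̂₁)/n₁) = √(0.1890·0.8110/431) = 0.01886; SE₂ = √(0.4220·0.5780/660) = 0.01922.
Independent samples: SE of the difference = √(SE₁² + SE₂²) = √(0.0003556996 + 0.0003694084) = 0.02693.
z* for 95% confidence is 1.960, so the margin of error is 1.960 × 0.02693 = 0.05278.
Point estimate p̂₁ − p̂₂ = 0.1890 − 0.4220 = -0.2330.
-0.2330 ± 0.05278 → (-0.286, -0.180).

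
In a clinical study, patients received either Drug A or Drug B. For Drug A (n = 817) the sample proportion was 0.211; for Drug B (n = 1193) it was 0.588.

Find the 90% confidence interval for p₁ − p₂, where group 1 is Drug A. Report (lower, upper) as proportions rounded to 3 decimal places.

(-0.410, -0.344)

SE₁ = √(p̂₁(1−p̂₁)/n₁) = √(0.2110·0.7890/817) = 0.01427; SE₂ = √(0.5880·0.4120/1193) = 0.01425.
Independent samples: SE of the difference = √(SE₁² + SE₂²) = √(0.0002036329 + 0.0002030625) = 0.02017.
z* for 90% confidence is 1.645, so the margin of error is 1.645 × 0.02017 = 0.03318.
Point estimate p̂₁ − p̂₂ = 0.2110 − 0.5880 = -0.3770.
-0.3770 ± 0.03318 → (-0.410, -0.344).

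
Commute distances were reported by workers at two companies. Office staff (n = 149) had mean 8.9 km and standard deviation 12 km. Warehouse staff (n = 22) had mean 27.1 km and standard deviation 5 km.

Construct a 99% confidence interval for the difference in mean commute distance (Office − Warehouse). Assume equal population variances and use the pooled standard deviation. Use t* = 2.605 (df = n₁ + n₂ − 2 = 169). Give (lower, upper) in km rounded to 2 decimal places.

(-24.96, -11.44)

Pooled variance s_p² = [148·12² + 21·5²] / (149+22−2) = 129.2130, so s_p = 11.3672.
SE_diff = s_p·√(1/n₁ + 1/n₂) = 11.3672·√(1/149 + 1/22) = 2.5963.
t* = 2.605; margin = 2.605 × 2.5963 = 6.7634.
Difference = 8.9 − 27.1 = -18.2000.
-18.2000 ± 6.7634 → (-24.96, -11.44).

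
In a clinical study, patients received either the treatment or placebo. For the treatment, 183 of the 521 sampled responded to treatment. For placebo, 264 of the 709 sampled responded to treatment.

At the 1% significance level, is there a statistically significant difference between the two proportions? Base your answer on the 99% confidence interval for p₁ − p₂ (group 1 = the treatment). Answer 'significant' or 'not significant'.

Sample proportions: 183/521 = 0.3512, 264/709 = 0.3724.
Each SE is √(p̂(1−p̂)/n): √(0.3512·0.6488/521) = 0.02091 and √(0.3724·0.6276/709) = 0.01816.
SE(p̂₁ − p̂₂) = √(SE₁² + SE₂²) = √(0.0004372281 + 0.0003297856) = 0.02770, since the two samples are independent.
At 99% confidence z* = 2.576; margin = 2.576 × 0.02770 = 0.07136.
The difference is 0.3512 − 0.3724 = -0.0212, so the interval is -0.0212 ± 0.07136 = (-0.09256, 0.05016).
The interval (-0.09256, 0.05016) contains 0, so the difference is not significant.

not significant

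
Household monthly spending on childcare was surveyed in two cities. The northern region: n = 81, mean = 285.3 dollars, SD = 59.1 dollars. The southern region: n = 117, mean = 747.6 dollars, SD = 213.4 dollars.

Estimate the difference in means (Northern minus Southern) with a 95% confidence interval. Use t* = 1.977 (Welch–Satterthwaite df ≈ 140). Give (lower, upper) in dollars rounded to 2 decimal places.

Per-group SEs: s₁/√n₁ = 59.1/√81 = 6.5667, s₂/√n₂ = 213.4/√117 = 19.7288.
Unpooled SE of the difference: √(43.12154889 + 389.22554944) = 20.7930.
Margin of error = t* · SE = 1.977 × 20.7930 = 41.1078.
x̄₁ − x̄₂ = 285.3 − 747.6 = -462.3000.
CI: -462.3000 ± 41.1078 = (-503.41, -421.19).

(-503.41, -421.19)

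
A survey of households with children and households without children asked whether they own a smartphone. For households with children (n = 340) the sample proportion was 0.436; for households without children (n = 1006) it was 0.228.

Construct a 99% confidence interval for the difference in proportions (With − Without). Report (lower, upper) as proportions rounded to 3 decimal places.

SE₁ = √(p̂₁(1−p̂₁)/n₁) = √(0.4360·0.5640/340) = 0.02689; SE₂ = √(0.2280·0.7720/1006) = 0.01323.
Independent samples: SE of the difference = √(SE₁² + SE₂²) = √(0.0007230721 + 0.0001750329) = 0.02997.
z* for 99% confidence is 2.576, so the margin of error is 2.576 × 0.02997 = 0.07720.
Point estimate p̂₁ − p̂₂ = 0.4360 − 0.2280 = 0.2080.
0.2080 ± 0.07720 → (0.131, 0.285).

(0.131, 0.285)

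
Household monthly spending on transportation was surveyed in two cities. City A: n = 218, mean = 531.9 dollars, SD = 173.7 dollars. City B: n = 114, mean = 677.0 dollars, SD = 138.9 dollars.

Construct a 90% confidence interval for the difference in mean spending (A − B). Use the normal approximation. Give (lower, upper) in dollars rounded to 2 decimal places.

(-173.95, -116.25)

Per-group SEs: s₁/√n₁ = 173.7/√218 = 11.7644, s₂/√n₂ = 138.9/√114 = 13.0092.
Unpooled SE of the difference: √(138.40110736 + 169.23928464) = 17.5397.
Margin of error = z* · SE = 1.645 × 17.5397 = 28.8528.
x̄₁ − x̄₂ = 531.9 − 677.0 = -145.1000.
CI: -145.1000 ± 28.8528 = (-173.95, -116.25).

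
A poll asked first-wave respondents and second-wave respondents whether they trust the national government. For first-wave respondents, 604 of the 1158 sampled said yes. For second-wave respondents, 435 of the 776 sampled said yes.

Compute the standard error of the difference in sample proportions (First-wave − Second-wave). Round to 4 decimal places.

Sample proportions: 604/1158 = 0.5216, 435/776 = 0.5606.
Each SE is √(p̂(1−p̂)/n): √(0.5216·0.4784/1158) = 0.01468 and √(0.5606·0.4394/776) = 0.01782.
SE(p̂₁ − p̂₂) = √(SE₁² + SE₂²) = √(0.0002155024 + 0.0003175524) = 0.02309, since the two samples are independent.

0.0231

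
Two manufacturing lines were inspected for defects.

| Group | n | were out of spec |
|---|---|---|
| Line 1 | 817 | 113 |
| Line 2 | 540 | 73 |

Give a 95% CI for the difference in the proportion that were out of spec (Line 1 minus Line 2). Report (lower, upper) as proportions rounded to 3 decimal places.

First, p̂₁ = 113/817 = 0.1383; p̂₂ = 73/540 = 0.1352.
The two standard errors are √(0.1383×0.8617/817) = 0.01208 and √(0.1352×0.8648/540) = 0.01471.
Because the samples are independent, SE_diff = √(0.01208² + 0.01471²) = 0.01903.
Using z* = 1.960 for 95%, ME = 1.960 × 0.01903 = 0.03730.
p̂₁ − p̂₂ = 0.0031; interval 0.0031 ± 0.03730 gives (-0.034, 0.040).

(-0.034, 0.040)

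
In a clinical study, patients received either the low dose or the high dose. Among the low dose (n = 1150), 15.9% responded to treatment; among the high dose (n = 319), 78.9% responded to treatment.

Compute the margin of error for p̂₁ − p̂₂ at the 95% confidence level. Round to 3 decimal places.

The two standard errors are √(0.1590×0.8410/1150) = 0.01078 and √(0.7890×0.2110/319) = 0.02284.
Because the samples are independent, SE_diff = √(0.01078² + 0.02284²) = 0.02526.
Using z* = 1.960 for 95%, ME = 1.960 × 0.02526 = 0.04951.

0.050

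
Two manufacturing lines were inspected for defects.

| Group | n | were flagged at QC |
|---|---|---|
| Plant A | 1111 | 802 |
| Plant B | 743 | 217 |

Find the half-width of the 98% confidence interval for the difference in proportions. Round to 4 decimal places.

p̂₁ = 802/1111 = 0.7219 and p̂₂ = 217/743 = 0.2921.
SE₁ = √(p̂₁(1−p̂₁)/n₁) = √(0.7219·0.2781/1111) = 0.01344; SE₂ = √(0.2921·0.7079/743) = 0.01668.
Independent samples: SE of the difference = √(SE₁² + SE₂²) = √(0.0001806336 + 0.0002782224) = 0.02142.
z* for 98% confidence is 2.326, so the margin of error is 2.326 × 0.02142 = 0.04982.

0.0498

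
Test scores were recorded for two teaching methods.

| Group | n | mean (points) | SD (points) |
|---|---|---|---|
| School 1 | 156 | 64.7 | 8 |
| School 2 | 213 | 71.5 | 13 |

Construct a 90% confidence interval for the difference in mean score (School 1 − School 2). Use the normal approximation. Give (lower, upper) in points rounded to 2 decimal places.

(-8.60, -5.00)

Per-group SEs: s₁/√n₁ = 8/√156 = 0.6405, s₂/√n₂ = 13/√213 = 0.8907.
Unpooled SE of the difference: √(0.41024025 + 0.79334649) = 1.0971.
Margin of error = z* · SE = 1.645 × 1.0971 = 1.8047.
x̄₁ − x̄₂ = 64.7 − 71.5 = -6.8000.
CI: -6.8000 ± 1.8047 = (-8.60, -5.00).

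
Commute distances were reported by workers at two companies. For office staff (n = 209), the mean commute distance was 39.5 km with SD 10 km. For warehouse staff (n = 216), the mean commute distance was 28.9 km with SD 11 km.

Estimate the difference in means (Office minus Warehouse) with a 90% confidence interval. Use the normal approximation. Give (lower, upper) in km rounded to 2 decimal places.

Standard errors of each mean: 10/√209 = 0.6917 and 11/√216 = 0.7485.
SE(x̄₁ − x̄₂) = √(0.6917² + 0.7485²) = 1.0192 for independent samples with unequal variances.
With z* = 1.645, the margin is 1.645 × 1.0192 = 1.6766.
x̄₁ − x̄₂ = 39.5 − 28.9 = 10.6000; the interval is 10.6000 ± 1.6766 = (8.92, 12.28).

(8.92, 12.28)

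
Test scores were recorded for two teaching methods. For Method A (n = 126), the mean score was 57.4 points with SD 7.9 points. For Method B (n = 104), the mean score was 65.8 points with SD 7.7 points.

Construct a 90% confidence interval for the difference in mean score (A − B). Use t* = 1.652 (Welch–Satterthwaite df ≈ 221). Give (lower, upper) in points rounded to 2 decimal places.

(-10.11, -6.69)

Per-group SEs: s₁/√n₁ = 7.9/√126 = 0.7038, s₂/√n₂ = 7.7/√104 = 0.7550.
Unpooled SE of the difference: √(0.49533444 + 0.570025) = 1.0322.
Margin of error = t* · SE = 1.652 × 1.0322 = 1.7052.
x̄₁ − x̄₂ = 57.4 − 65.8 = -8.4000.
CI: -8.4000 ± 1.7052 = (-10.11, -6.69).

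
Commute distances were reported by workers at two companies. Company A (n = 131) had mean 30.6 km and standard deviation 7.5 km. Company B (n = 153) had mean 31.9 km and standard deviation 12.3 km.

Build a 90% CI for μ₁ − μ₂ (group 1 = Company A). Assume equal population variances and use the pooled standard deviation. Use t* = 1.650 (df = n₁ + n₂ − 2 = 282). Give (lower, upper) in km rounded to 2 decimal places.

s_p = √[((n₁−1)s₁² + (n₂−1)s₂²)/(n₁+n₂−2)] = √[(130·7.5² + 152·12.3²)/282] = 10.3671.
SE = 10.3671·√(1/131 + 1/153) = 1.2341.
With t* = 1.650, margin = 1.650 × 1.2341 = 2.0363.
x̄₁ − x̄₂ = 30.6 − 31.9 = -1.3000; interval -1.3000 ± 2.0363 = (-3.34, 0.74).

(-3.34, 0.74)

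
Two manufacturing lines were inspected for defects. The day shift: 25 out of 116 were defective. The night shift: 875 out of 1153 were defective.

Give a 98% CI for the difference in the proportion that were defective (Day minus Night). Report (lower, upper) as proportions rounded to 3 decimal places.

(-0.637, -0.450)

First, p̂₁ = 25/116 = 0.2155; p̂₂ = 875/1153 = 0.7589.
The two standard errors are √(0.2155×0.7845/116) = 0.03818 and √(0.7589×0.2411/1153) = 0.01260.
Because the samples are independent, SE_diff = √(0.03818² + 0.01260²) = 0.04021.
Using z* = 2.326 for 98%, ME = 2.326 × 0.04021 = 0.09353.
p̂₁ − p̂₂ = -0.5434; interval -0.5434 ± 0.09353 gives (-0.637, -0.450).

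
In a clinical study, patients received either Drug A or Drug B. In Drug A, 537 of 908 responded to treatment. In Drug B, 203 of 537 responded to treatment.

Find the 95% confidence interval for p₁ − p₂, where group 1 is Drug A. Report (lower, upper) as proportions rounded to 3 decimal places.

p̂₁ = 537/908 = 0.5914 and p̂₂ = 203/537 = 0.3780.
SE₁ = √(p̂₁(1−p̂₁)/n₁) = √(0.5914·0.4086/908) = 0.01631; SE₂ = √(0.3780·0.6220/537) = 0.02092.
Independent samples: SE of the difference = √(SE₁² + SE₂²) = √(0.0002660161 + 0.0004376464) = 0.02653.
z* for 95% confidence is 1.960, so the margin of error is 1.960 × 0.02653 = 0.05200.
Point estimate p̂₁ − p̂₂ = 0.5914 − 0.3780 = 0.2134.
0.2134 ± 0.05200 → (0.161, 0.265).

(0.161, 0.265)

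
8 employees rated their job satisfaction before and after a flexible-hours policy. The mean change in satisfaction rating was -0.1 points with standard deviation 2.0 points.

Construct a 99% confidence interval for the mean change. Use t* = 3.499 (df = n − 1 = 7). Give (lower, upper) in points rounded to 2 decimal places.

(-2.57, 2.37)

This is a matched-pairs design, so SE = s_d/√n = 2.0/√8 = 0.7071.
Margin = 3.499 × 0.7071 = 2.4741; the interval is -0.1 ± 2.4741 = (-2.57, 2.37).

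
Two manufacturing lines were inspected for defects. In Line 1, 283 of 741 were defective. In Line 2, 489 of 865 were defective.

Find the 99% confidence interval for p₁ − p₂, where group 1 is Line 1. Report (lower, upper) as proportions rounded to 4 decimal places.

Sample proportions: 283/741 = 0.3819, 489/865 = 0.5653.
Each SE is √(p̂(1−p̂)/n): √(0.3819·0.6181/741) = 0.01785 and √(0.5653·0.4347/865) = 0.01685.
SE(p̂₁ − p̂₂) = √(SE₁² + SE₂²) = √(0.0003186225 + 0.0002839225) = 0.02455, since the two samples are independent.
At 99% confidence z* = 2.576; margin = 2.576 × 0.02455 = 0.06324.
The difference is 0.3819 − 0.5653 = -0.1834, so the interval is -0.1834 ± 0.06324 = (-0.2466, -0.1202).

(-0.2466, -0.1202)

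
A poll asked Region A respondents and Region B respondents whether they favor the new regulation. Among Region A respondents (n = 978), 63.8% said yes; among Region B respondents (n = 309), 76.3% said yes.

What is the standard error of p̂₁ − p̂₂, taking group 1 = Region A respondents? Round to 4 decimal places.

SE₁ = √(p̂₁(1−p̂₁)/n₁) = √(0.6380·0.3620/978) = 0.01537; SE₂ = √(0.7630·0.2370/309) = 0.02419.
Independent samples: SE of the difference = √(SE₁² + SE₂²) = √(0.0002362369 + 0.0005851561) = 0.02866.

0.0287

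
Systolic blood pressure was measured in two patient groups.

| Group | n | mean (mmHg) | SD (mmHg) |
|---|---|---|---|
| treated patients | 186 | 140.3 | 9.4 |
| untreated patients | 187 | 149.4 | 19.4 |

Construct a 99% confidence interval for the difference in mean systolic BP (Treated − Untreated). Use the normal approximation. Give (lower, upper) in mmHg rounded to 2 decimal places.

(-13.16, -5.04)

Per-group SEs: s₁/√n₁ = 9.4/√186 = 0.6892, s₂/√n₂ = 19.4/√187 = 1.4187.
Unpooled SE of the difference: √(0.47499664 + 2.01270969) = 1.5772.
Margin of error = z* · SE = 2.576 × 1.5772 = 4.0629.
x̄₁ − x̄₂ = 140.3 − 149.4 = -9.1000.
CI: -9.1000 ± 4.0629 = (-13.16, -5.04).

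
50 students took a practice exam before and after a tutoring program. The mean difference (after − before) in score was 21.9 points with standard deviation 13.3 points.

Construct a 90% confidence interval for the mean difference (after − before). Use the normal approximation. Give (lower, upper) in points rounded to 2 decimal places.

Paired design: SE = s_d/√n = 13.3/√50 = 1.8809.
z* = 1.645; margin of error = 1.645 × 1.8809 = 3.0941.
21.9 ± 3.0941 → (18.81, 24.99).

(18.81, 24.99)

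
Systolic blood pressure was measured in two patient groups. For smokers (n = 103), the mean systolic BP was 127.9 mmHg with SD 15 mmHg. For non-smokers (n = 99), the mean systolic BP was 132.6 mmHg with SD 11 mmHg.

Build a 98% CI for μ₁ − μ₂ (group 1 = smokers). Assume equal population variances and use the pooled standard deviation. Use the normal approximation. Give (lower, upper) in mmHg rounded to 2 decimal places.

Pooled variance s_p² = [102·15² + 98·11²] / (103+99−2) = 174.0400, so s_p = 13.1924.
SE_diff = s_p·√(1/n₁ + 1/n₂) = 13.1924·√(1/103 + 1/99) = 1.8568.
z* = 2.326; margin = 2.326 × 1.8568 = 4.3189.
Difference = 127.9 − 132.6 = -4.7000.
-4.7000 ± 4.3189 → (-9.02, -0.38).

(-9.02, -0.38)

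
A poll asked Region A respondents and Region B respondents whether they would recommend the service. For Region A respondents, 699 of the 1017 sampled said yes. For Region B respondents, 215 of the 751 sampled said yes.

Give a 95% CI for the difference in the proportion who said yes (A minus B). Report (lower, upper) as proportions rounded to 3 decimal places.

(0.358, 0.444)

First, p̂₁ = 699/1017 = 0.6873; p̂₂ = 215/751 = 0.2863.
The two standard errors are √(0.6873×0.3127/1017) = 0.01454 and √(0.2863×0.7137/751) = 0.01649.
Because the samples are independent, SE_diff = √(0.01454² + 0.01649²) = 0.02198.
Using z* = 1.960 for 95%, ME = 1.960 × 0.02198 = 0.04308.
p̂₁ − p̂₂ = 0.4010; interval 0.4010 ± 0.04308 gives (0.358, 0.444).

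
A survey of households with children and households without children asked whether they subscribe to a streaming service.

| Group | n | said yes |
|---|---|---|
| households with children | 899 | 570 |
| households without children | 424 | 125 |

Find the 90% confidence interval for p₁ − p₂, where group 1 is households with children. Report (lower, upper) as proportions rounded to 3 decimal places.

p̂₁ = 570/899 = 0.6340 and p̂₂ = 125/424 = 0.2948.
SE₁ = √(p̂₁(1−p̂₁)/n₁) = √(0.6340·0.3660/899) = 0.01607; SE₂ = √(0.2948·0.7052/424) = 0.02214.
Independent samples: SE of the difference = √(SE₁² + SE₂²) = √(0.0002582449 + 0.0004901796) = 0.02736.
z* for 90% confidence is 1.645, so the margin of error is 1.645 × 0.02736 = 0.04501.
Point estimate p̂₁ − p̂₂ = 0.6340 − 0.2948 = 0.3392.
0.3392 ± 0.04501 → (0.294, 0.384).

(0.294, 0.384)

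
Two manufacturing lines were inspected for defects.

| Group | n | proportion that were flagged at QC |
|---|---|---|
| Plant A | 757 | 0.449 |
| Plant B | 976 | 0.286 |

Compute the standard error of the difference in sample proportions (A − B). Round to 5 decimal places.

0.02315

SE₁ = √(p̂₁(1−p̂₁)/n₁) = √(0.4490·0.5510/757) = 0.01808; SE₂ = √(0.2860·0.7140/976) = 0.01446.
Independent samples: SE of the difference = √(SE₁² + SE₂²) = √(0.0003268864 + 0.0002090916) = 0.02315.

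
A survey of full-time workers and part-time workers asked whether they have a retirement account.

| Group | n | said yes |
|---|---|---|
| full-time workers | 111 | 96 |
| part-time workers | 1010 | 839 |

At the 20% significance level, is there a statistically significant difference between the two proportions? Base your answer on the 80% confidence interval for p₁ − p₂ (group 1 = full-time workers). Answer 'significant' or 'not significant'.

not significant

First, p̂₁ = 96/111 = 0.8649; p̂₂ = 839/1010 = 0.8307.
The two standard errors are √(0.8649×0.1351/111) = 0.03245 and √(0.8307×0.1693/1010) = 0.01180.
Because the samples are independent, SE_diff = √(0.03245² + 0.01180²) = 0.03453.
Using z* = 1.282 for 80%, ME = 1.282 × 0.03453 = 0.04427.
p̂₁ − p̂₂ = 0.0342; interval 0.0342 ± 0.04427 gives (-0.01007, 0.07847).
The interval (-0.01007, 0.07847) contains 0, so the difference is not significant.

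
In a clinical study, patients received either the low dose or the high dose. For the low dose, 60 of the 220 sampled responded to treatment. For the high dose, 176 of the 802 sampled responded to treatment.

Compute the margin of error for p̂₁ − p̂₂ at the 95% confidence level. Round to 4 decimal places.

0.0655

First, p̂₁ = 60/220 = 0.2727; p̂₂ = 176/802 = 0.2195.
The two standard errors are √(0.2727×0.7273/220) = 0.03003 and √(0.2195×0.7805/802) = 0.01462.
Because the samples are independent, SE_diff = √(0.03003² + 0.01462²) = 0.03340.
Using z* = 1.960 for 95%, ME = 1.960 × 0.03340 = 0.06546.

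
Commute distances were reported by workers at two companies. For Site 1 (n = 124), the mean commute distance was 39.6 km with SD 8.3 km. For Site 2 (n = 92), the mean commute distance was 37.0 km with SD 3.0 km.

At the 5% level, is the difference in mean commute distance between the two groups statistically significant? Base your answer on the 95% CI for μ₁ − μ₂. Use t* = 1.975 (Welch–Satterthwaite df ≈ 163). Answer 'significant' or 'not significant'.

significant

Standard errors of each mean: 8.3/√124 = 0.7454 and 3.0/√92 = 0.3128.
SE(x̄₁ − x̄₂) = √(0.7454² + 0.3128²) = 0.8084 for independent samples with unequal variances.
With t* = 1.975, the margin is 1.975 × 0.8084 = 1.5966.
x̄₁ − x̄₂ = 39.6 − 37.0 = 2.6000; the interval is 2.6000 ± 1.5966 = (1.0034, 4.1966).
The interval (1.0034, 4.1966) does not contain 0, so the difference is significant.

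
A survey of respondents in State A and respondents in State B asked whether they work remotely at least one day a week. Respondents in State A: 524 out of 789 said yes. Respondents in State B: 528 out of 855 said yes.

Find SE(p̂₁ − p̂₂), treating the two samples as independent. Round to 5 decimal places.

p̂₁ = 524/789 = 0.6641 and p̂₂ = 528/855 = 0.6175.
SE₁ = √(p̂₁(1−p̂₁)/n₁) = √(0.6641·0.3359/789) = 0.01681; SE₂ = √(0.6175·0.3825/855) = 0.01662.
Independent samples: SE of the difference = √(SE₁² + SE₂²) = √(0.0002825761 + 0.0002762244) = 0.02364.

0.02364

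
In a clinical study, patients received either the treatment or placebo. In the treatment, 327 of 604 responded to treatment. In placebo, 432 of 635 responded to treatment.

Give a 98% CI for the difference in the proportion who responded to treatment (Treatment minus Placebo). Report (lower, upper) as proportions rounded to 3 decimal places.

First, p̂₁ = 327/604 = 0.5414; p̂₂ = 432/635 = 0.6803.
The two standard errors are √(0.5414×0.4586/604) = 0.02027 and √(0.6803×0.3197/635) = 0.01851.
Because the samples are independent, SE_diff = √(0.02027² + 0.01851²) = 0.02745.
Using z* = 2.326 for 98%, ME = 2.326 × 0.02745 = 0.06385.
p̂₁ − p̂₂ = -0.1389; interval -0.1389 ± 0.06385 gives (-0.203, -0.075).

(-0.203, -0.075)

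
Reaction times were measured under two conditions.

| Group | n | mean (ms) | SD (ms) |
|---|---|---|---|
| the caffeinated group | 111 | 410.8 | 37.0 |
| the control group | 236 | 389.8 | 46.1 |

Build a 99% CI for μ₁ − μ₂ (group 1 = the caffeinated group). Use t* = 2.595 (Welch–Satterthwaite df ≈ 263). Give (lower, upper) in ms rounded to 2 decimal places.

(9.01, 32.99)

Per-group SEs: s₁/√n₁ = 37.0/√111 = 3.5119, s₂/√n₂ = 46.1/√236 = 3.0009.
Unpooled SE of the difference: √(12.33344161 + 9.00540081) = 4.6194.
Margin of error = t* · SE = 2.595 × 4.6194 = 11.9873.
x̄₁ − x̄₂ = 410.8 − 389.8 = 21.0000.
CI: 21.0000 ± 11.9873 = (9.01, 32.99).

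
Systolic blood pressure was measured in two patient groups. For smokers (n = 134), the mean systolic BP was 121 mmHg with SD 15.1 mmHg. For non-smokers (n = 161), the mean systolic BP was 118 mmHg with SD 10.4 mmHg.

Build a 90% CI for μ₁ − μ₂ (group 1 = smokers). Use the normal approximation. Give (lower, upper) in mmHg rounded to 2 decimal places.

Standard errors of each mean: 15.1/√134 = 1.3044 and 10.4/√161 = 0.8196.
SE(x̄₁ − x̄₂) = √(1.3044² + 0.8196²) = 1.5405 for independent samples with unequal variances.
With z* = 1.645, the margin is 1.645 × 1.5405 = 2.5341.
x̄₁ − x̄₂ = 121 − 118 = 3.0000; the interval is 3.0000 ± 2.5341 = (0.47, 5.53).

(0.47, 5.53)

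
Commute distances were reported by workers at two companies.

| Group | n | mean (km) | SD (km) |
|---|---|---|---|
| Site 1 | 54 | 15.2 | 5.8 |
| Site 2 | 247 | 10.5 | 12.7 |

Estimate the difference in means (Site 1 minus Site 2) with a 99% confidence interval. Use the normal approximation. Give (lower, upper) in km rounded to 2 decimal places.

(1.79, 7.61)

Standard errors of each mean: 5.8/√54 = 0.7893 and 12.7/√247 = 0.8081.
SE(x̄₁ − x̄₂) = √(0.7893² + 0.8081²) = 1.1296 for independent samples with unequal variances.
With z* = 2.576, the margin is 2.576 × 1.1296 = 2.9098.
x̄₁ − x̄₂ = 15.2 − 10.5 = 4.7000; the interval is 4.7000 ± 2.9098 = (1.79, 7.61).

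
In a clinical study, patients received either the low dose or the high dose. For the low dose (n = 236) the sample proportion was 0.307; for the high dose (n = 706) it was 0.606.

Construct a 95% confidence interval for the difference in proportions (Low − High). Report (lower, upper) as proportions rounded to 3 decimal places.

SE₁ = √(p̂₁(1−p̂₁)/n₁) = √(0.3070·0.6930/236) = 0.03002; SE₂ = √(0.6060·0.3940/706) = 0.01839.
Independent samples: SE of the difference = √(SE₁² + SE₂²) = √(0.0009012004 + 0.0003381921) = 0.03521.
z* for 95% confidence is 1.960, so the margin of error is 1.960 × 0.03521 = 0.06901.
Point estimate p̂₁ − p̂₂ = 0.3070 − 0.6060 = -0.2990.
-0.2990 ± 0.06901 → (-0.368, -0.230).

(-0.368, -0.230)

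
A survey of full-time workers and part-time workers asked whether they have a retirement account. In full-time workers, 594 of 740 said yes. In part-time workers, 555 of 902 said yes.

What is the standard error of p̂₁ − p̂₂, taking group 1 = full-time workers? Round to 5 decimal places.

0.02183

p̂₁ = 594/740 = 0.8027 and p̂₂ = 555/902 = 0.6153.
SE₁ = √(p̂₁(1−p̂₁)/n₁) = √(0.8027·0.1973/740) = 0.01463; SE₂ = √(0.6153·0.3847/902) = 0.01620.
Independent samples: SE of the difference = √(SE₁² + SE₂²) = √(0.0002140369 + 0.00026244) = 0.02183.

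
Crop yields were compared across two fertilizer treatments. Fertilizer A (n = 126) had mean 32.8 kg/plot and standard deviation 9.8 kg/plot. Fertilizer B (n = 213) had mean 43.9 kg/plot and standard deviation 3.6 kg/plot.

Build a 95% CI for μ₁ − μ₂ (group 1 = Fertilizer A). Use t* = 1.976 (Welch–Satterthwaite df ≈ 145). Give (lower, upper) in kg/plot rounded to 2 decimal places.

SE₁ = s₁/√n₁ = 9.8/√126 = 0.8731; SE₂ = 3.6/√213 = 0.2467.
Independent samples, unequal variances: SE_diff = √(SE₁² + SE₂²) = √(0.76230361 + 0.06086089) = 0.9073.
t* = 1.976, so margin of error = 1.976 × 0.9073 = 1.7928.
Difference in means = 32.8 − 43.9 = -11.1000.
-11.1000 ± 1.7928 → (-12.89, -9.31).

(-12.89, -9.31)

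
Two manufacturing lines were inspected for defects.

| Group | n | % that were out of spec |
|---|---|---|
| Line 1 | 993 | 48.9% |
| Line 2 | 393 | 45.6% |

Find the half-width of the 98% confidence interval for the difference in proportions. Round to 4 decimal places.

0.0691

The two standard errors are √(0.4890×0.5110/993) = 0.01586 and √(0.4560×0.5440/393) = 0.02512.
Because the samples are independent, SE_diff = √(0.01586² + 0.02512²) = 0.02971.
Using z* = 2.326 for 98%, ME = 2.326 × 0.02971 = 0.06911.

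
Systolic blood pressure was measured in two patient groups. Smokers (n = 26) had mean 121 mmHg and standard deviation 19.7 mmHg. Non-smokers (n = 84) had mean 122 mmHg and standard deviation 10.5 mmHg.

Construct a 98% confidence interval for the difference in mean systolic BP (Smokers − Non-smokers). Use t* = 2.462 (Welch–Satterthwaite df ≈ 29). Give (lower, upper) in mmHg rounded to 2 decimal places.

(-10.92, 8.92)

Standard errors of each mean: 19.7/√26 = 3.8635 and 10.5/√84 = 1.1456.
SE(x̄₁ − x̄₂) = √(3.8635² + 1.1456²) = 4.0298 for independent samples with unequal variances.
With t* = 2.462, the margin is 2.462 × 4.0298 = 9.9214.
x̄₁ − x̄₂ = 121 − 122 = -1.0000; the interval is -1.0000 ± 9.9214 = (-10.92, 8.92).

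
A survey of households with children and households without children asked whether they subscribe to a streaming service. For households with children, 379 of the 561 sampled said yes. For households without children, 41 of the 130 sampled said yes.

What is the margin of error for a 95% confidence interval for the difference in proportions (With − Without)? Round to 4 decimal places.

0.0888

p̂₁ = 379/561 = 0.6756 and p̂₂ = 41/130 = 0.3154.
SE₁ = √(p̂₁(1−p̂₁)/n₁) = √(0.6756·0.3244/561) = 0.01977; SE₂ = √(0.3154·0.6846/130) = 0.04075.
Independent samples: SE of the difference = √(SE₁² + SE₂²) = √(0.0003908529 + 0.0016605625) = 0.04529.
z* for 95% confidence is 1.960, so the margin of error is 1.960 × 0.04529 = 0.08877.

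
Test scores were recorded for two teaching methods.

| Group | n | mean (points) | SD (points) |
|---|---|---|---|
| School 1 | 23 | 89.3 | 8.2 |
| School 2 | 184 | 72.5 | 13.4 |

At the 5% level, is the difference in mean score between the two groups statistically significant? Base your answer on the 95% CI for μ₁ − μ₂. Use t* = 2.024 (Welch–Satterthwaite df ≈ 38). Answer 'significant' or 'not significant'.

Per-group SEs: s₁/√n₁ = 8.2/√23 = 1.7098, s₂/√n₂ = 13.4/√184 = 0.9879.
Unpooled SE of the difference: √(2.92341604 + 0.97594641) = 1.9747.
Margin of error = t* · SE = 2.024 × 1.9747 = 3.9968.
x̄₁ − x̄₂ = 89.3 − 72.5 = 16.8000.
CI: 16.8000 ± 3.9968 = (12.8032, 20.7968).
The interval (12.8032, 20.7968) does not contain 0, so the difference is significant.

significant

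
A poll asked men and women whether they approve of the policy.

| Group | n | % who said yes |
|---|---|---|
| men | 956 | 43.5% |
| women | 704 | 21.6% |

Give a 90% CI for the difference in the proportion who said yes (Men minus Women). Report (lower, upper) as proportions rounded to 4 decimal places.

SE₁ = √(p̂₁(1−p̂₁)/n₁) = √(0.4350·0.5650/956) = 0.01603; SE₂ = √(0.2160·0.7840/704) = 0.01551.
Independent samples: SE of the difference = √(SE₁² + SE₂²) = √(0.0002569609 + 0.0002405601) = 0.02231.
z* for 90% confidence is 1.645, so the margin of error is 1.645 × 0.02231 = 0.03670.
Point estimate p̂₁ − p̂₂ = 0.4350 − 0.2160 = 0.2190.
0.2190 ± 0.03670 → (0.1823, 0.2557).

(0.1823, 0.2557)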